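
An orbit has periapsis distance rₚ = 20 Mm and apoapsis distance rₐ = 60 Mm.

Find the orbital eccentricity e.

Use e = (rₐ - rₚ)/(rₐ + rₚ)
rₚ = 20 Mm = 2 × 10^7 m
rₐ = 60 Mm = 6 × 10^7 m
rₐ − rₚ = 4 × 10^7 m
rₐ + rₚ = 8 × 10^7 m
e = (rₐ − rₚ)/(rₐ + rₚ) = 0.5

Final answer: e = 0.5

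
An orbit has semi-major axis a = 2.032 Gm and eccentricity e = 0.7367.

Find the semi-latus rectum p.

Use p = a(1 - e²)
a = 2.032 Gm = 2.032 × 10^9 m
e = 0.7367,  e² = 0.542727,  1 − e² = 0.457273
p = a(1 − e²) = 2.032 × 10^9 m × 0.457273 = 9.29179 × 10^8 m ≈ 929.2 Mm

Final answer: p = 929.2 Mm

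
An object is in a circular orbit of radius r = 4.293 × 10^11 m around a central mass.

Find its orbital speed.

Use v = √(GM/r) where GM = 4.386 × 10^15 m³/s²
r = 4.293 × 10^11 m
GM = 4.386 × 10^15 m³/s²
GM/r = (4.386 × 10^15) / (4.293 × 10^11) = 10216.6 m²/s²
v = √(GM/r) = 101.077 m/s ≈ 101.1 m/s

Final answer: 101.1 m/s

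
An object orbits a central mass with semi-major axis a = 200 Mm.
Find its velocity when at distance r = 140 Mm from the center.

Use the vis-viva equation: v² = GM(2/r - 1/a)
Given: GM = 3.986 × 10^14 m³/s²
a = 200 Mm = 2 × 10^8 m
r = 140 Mm = 1.4 × 10^8 m
GM = 3.986 × 10^14 m³/s²
2/r − 1/a = 1.42857 × 10^-8 − 5 × 10^-9 = 9.28571 × 10^-9 m⁻¹
v² = GM (2/r − 1/a) = 3.70129 × 10^6 m²/s²
v = 1923.87 m/s ≈ 1.924 km/s

Final answer: 1.924 km/s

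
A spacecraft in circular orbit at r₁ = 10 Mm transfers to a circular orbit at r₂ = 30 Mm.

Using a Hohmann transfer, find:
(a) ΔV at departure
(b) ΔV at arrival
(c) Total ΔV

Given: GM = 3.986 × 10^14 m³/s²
r₁ = 10 Mm = 1 × 10^7 m
r₂ = 30 Mm = 3 × 10^7 m
GM = 3.986 × 10^14 m³/s²
Transfer ellipse: a_t = (r₁ + r₂)/2 = 2 × 10^7 m
Circular speed at r₁: v₁ = √(GM/r₁) = 6313.48 m/s
Transfer speed at r₁ (periapsis): v₁ₜ = √(GM(2/r₁ − 1/a_t)) = 7732.4 m/s
(a) ΔV₁ = v₁ₜ − v₁ = 1418.92 m/s ≈ 1.419 km/s
Circular speed at r₂: v₂ = √(GM/r₂) = 3645.09 m/s
Transfer speed at r₂ (apoapsis): v₂ₜ = √(GM(2/r₂ − 1/a_t)) = 2577.47 m/s
(b) ΔV₂ = v₂ − v₂ₜ = 1067.62 m/s ≈ 1.068 km/s
(c) ΔV_total = ΔV₁ + ΔV₂ = 2486.54 m/s ≈ 2.487 km/s

Final answer:
(a) ΔV₁ = 1.419 km/s
(b) ΔV₂ = 1.068 km/s
(c) ΔV_total = 2.487 km/s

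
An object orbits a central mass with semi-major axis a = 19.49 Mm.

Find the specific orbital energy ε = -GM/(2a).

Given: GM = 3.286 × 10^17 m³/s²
a = 19.49 Mm = 1.949 × 10^7 m
GM = 3.286 × 10^17 m³/s²
2a = 3.898 × 10^7 m
ε = −GM/(2a) = -8.42996 × 10^9 J/kg ≈ -8.43 GJ/kg

Final answer: -8.43 GJ/kg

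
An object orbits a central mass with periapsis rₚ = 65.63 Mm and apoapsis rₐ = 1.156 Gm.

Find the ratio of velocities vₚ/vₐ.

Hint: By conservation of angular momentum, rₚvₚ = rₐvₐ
rₚ = 65.63 Mm = 6.563 × 10^7 m
rₐ = 1.156 Gm = 1.156 × 10^9 m
rₚvₚ = rₐvₐ  ⇒  vₚ/vₐ = rₐ/rₚ
vₚ/vₐ = (1.156 × 10^9) / (6.563 × 10^7) = 17.6139

Final answer: vₚ/vₐ = 17.61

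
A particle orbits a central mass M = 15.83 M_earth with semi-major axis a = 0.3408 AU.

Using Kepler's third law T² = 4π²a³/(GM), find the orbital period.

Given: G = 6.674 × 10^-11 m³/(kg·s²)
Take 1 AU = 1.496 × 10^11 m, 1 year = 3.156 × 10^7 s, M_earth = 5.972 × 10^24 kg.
M = 15.83 M_earth = 9.45368 × 10^25 kg
GM = G × M = 6.674 × 10^-11 × 9.45368 × 10^25 = 6.30938 × 10^15 m³/s²
a = 0.3408 AU = 5.09837 × 10^10 m
a³ = 1.32524 × 10^32 m³
T = 2π √(a³/GM) = 2π √((1.32524 × 10^32) / (6.30938 × 10^15)) = 2π × 1.44928 × 10^8 s
T = 9.10612 × 10^8 s ≈ 28.85 years

Final answer: 28.85 years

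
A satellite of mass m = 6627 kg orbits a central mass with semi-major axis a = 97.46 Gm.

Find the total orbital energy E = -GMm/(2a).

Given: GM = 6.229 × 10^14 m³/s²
a = 97.46 Gm = 9.746 × 10^10 m
GM = 6.229 × 10^14 m³/s²
2a = 1.9492 × 10^11 m
GMm = 6.229 × 10^14 × 6627 = 4.12796 × 10^18 m³·kg/s²
E = −GMm/(2a) = -2.11777 × 10^7 J ≈ -21.18 MJ

Final answer: -21.18 MJ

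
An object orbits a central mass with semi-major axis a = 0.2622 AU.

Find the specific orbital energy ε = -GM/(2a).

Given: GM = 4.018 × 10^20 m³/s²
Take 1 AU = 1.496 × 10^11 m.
a = 0.2622 AU = 3.92251 × 10^10 m
GM = 4.018 × 10^20 m³/s²
2a = 7.84502 × 10^10 m
ε = −GM/(2a) = -5.12172 × 10^9 J/kg ≈ -5.122 GJ/kg

Final answer: -5.122 GJ/kg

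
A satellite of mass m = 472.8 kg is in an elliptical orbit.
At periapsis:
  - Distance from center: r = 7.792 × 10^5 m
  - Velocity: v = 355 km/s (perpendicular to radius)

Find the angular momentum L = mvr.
r = 7.792 × 10^5 m
v = 355 km/s = 355000 m/s
vr = 355000 × 779200 = 2.76616 × 10^11 m²/s
L = m × vr = 472.8 × 2.76616 × 10^11 = 1.30784 × 10^14 kg·m²/s ≈ 1.308 × 10^14 kg·m²/s

Final answer: L = 1.308 × 10^14 kg·m²/s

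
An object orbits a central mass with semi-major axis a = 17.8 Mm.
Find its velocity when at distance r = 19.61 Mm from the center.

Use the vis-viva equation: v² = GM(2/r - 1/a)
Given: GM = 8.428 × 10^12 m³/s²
a = 17.8 Mm = 1.78 × 10^7 m
r = 19.61 Mm = 1.961 × 10^7 m
GM = 8.428 × 10^12 m³/s²
2/r − 1/a = 1.01989 × 10^-7 − 5.61798 × 10^-8 = 4.5809 × 10^-8 m⁻¹
v² = GM (2/r − 1/a) = 386078 m²/s²
v = 621.352 m/s ≈ 621.4 m/s

Final answer: 621.4 m/s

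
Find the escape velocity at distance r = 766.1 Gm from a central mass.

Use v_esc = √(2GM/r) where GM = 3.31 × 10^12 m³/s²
r = 766.1 Gm = 7.661 × 10^11 m
GM = 3.31 × 10^12 m³/s²
2GM/r = 2 × (3.31 × 10^12) / (7.661 × 10^11) = 8.64117 m²/s²
v_esc = √(2GM/r) = 2.93959 m/s ≈ 2.94 m/s

Final answer: 2.94 m/s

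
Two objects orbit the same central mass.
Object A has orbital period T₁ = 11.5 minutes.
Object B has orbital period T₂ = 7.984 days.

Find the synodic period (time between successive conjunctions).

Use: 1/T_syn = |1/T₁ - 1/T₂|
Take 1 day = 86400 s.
T₁ = 11.5 minutes = 690 s
T₂ = 7.984 days = 689818 s
1/T₁ = 0.00144928 s⁻¹
1/T₂ = 1.44966 × 10^-6 s⁻¹
|1/T₁ − 1/T₂| = 0.00144783 s⁻¹
T_syn = 1 / |1/T₁ − 1/T₂| = 690.691 s ≈ 11.51 minutes

Final answer: T_syn = 11.51 minutes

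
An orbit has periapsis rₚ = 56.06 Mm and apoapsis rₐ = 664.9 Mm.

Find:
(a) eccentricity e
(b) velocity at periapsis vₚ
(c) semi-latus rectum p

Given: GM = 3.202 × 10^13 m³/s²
rₚ = 56.06 Mm = 5.606 × 10^7 m
rₐ = 664.9 Mm = 6.649 × 10^8 m
GM = 3.202 × 10^13 m³/s²
a = (rₚ + rₐ)/2 = 3.6048 × 10^8 m
e = (rₐ − rₚ)/(rₐ + rₚ) = (6.0884 × 10^8) / (7.2096 × 10^8) = 0.844485
(a) e = 0.844485 ≈ 0.8445
(b) vₚ² = GM (2/rₚ − 1/a) = 3.202 × 10^13 × (3.56761 × 10^-8 − 2.77408 × 10^-9) = 1.05352 × 10^6 m²/s²;  vₚ = 1026.41 m/s ≈ 1.026 km/s
(c) 1 − e² = 0.286845;  p = a(1 − e²) = 3.6048 × 10^8 × 0.286845 = 1.03402 × 10^8 m ≈ 103.4 Mm

Final answer:
(a) eccentricity e = 0.8445
(b) velocity at periapsis vₚ = 1.026 km/s
(c) semi-latus rectum p = 103.4 Mm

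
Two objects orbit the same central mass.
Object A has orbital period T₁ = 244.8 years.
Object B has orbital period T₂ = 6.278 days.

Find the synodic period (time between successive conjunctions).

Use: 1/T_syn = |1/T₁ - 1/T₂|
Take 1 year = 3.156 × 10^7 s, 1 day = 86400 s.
T₁ = 244.8 years = 7.72589 × 10^9 s
T₂ = 6.278 days = 542419 s
1/T₁ = 1.29435 × 10^-10 s⁻¹
1/T₂ = 1.84359 × 10^-6 s⁻¹
|1/T₁ − 1/T₂| = 1.84346 × 10^-6 s⁻¹
T_syn = 1 / |1/T₁ − 1/T₂| = 542457 s ≈ 6.278 days

Final answer: T_syn = 6.278 days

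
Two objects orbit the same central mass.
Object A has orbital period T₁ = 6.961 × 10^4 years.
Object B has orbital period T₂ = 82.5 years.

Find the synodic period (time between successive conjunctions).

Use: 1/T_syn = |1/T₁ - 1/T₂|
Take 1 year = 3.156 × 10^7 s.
T₁ = 6.961 × 10^4 years = 2.19689 × 10^12 s
T₂ = 82.5 years = 2.6037 × 10^9 s
1/T₁ = 4.55189 × 10^-13 s⁻¹
1/T₂ = 3.84069 × 10^-10 s⁻¹
|1/T₁ − 1/T₂| = 3.83614 × 10^-10 s⁻¹
T_syn = 1 / |1/T₁ − 1/T₂| = 2.60679 × 10^9 s ≈ 82.6 years

Final answer: T_syn = 82.6 years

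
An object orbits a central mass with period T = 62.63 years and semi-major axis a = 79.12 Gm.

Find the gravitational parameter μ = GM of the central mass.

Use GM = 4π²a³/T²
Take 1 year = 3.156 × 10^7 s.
T = 62.63 years = 1.9766 × 10^9 s
a = 79.12 Gm = 7.912 × 10^10 m
a³ = 4.95289 × 10^32 m³
T² = 3.90696 × 10^18 s²
GM = 4π² × (4.95289 × 10^32) / (3.90696 × 10^18) = 5.00472 × 10^15 m³/s²
GM ≈ 5.005 × 10^15 m³/s²

Final answer: GM = 5.005 × 10^15 m³/s²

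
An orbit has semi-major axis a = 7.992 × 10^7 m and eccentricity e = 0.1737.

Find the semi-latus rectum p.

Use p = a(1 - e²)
a = 7.992 × 10^7 m
e = 0.1737,  e² = 0.0301717,  1 − e² = 0.969828
p = a(1 − e²) = 7.992 × 10^7 m × 0.969828 = 7.75087 × 10^7 m ≈ 7.751 × 10^7 m

Final answer: p = 7.751 × 10^7 m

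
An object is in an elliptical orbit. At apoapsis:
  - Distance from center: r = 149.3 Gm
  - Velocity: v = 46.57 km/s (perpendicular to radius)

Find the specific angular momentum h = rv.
r = 149.3 Gm = 1.493 × 10^11 m
v = 46.57 km/s = 46570 m/s
h = rv = 1.493 × 10^11 × 46570 = 6.9529 × 10^15 m²/s ≈ 6.953 × 10^15 m²/s

Final answer: h = 6.953 × 10^15 m²/s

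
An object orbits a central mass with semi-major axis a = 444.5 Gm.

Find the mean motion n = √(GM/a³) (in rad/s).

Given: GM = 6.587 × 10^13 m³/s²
a = 444.5 Gm = 4.445 × 10^11 m
GM = 6.587 × 10^13 m³/s²
a³ = 8.78244 × 10^34 m³
GM/a³ = (6.587 × 10^13) / (8.78244 × 10^34) = 7.50019 × 10^-22 s⁻²
n = √(GM/a³) = 2.73865 × 10^-11 rad/s ≈ 2.739 × 10^-11 rad/s

Final answer: n = 2.739 × 10^-11 rad/s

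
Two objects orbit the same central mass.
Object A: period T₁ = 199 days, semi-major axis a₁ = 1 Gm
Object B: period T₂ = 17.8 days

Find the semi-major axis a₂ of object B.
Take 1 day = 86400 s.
T₁ = 199 days = 1.71936 × 10^7 s
T₂ = 17.8 days = 1.53792 × 10^6 s
a₁ = 1 Gm = 1 × 10^9 m
Kepler's third law: (T₂/T₁)² = (a₂/a₁)³  ⇒  a₂ = a₁ (T₂/T₁)^(2/3)
T₂/T₁ = 0.0894472
(T₂/T₁)^(2/3) = 0.200007
a₂ = 1 × 10^9 m × 0.200007 = 2.00007 × 10^8 m ≈ 200 Mm

Final answer: a₂ = 200 Mm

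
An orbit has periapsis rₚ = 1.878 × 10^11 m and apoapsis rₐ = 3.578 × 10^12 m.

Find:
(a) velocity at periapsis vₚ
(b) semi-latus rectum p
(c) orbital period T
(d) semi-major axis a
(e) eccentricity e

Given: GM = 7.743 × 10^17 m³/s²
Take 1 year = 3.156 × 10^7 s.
rₚ = 1.878 × 10^11 m
rₐ = 3.578 × 10^12 m
GM = 7.743 × 10^17 m³/s²
a = (rₚ + rₐ)/2 = 1.8829 × 10^12 m
e = (rₐ − rₚ)/(rₐ + rₚ) = (3.3902 × 10^12) / (3.7658 × 10^12) = 0.90026
(a) vₚ² = GM (2/rₚ − 1/a) = 7.743 × 10^17 × (1.06496 × 10^-11 − 5.31096 × 10^-13) = 7.83478 × 10^6 m²/s²;  vₚ = 2799.07 m/s ≈ 2.799 km/s
(b) 1 − e² = 0.189532;  p = a(1 − e²) = 1.8829 × 10^12 × 0.189532 = 3.56869 × 10^11 m ≈ 3.569 × 10^11 m
(c) a³ = 6.67547 × 10^36 m³;  T = 2π √(a³/GM) = 2π × 2.9362 × 10^9 s = 1.84487 × 10^10 s ≈ 584.6 years
(d) a = 1.8829 × 10^12 m ≈ 1.883 × 10^12 m
(e) e = 0.90026 ≈ 0.9003

Final answer:
(a) velocity at periapsis vₚ = 2.799 km/s
(b) semi-latus rectum p = 3.569 × 10^11 m
(c) orbital period T = 584.6 years
(d) semi-major axis a = 1.883 × 10^12 m
(e) eccentricity e = 0.9003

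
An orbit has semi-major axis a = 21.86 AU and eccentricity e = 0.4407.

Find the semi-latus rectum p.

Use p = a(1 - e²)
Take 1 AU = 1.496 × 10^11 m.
a = 21.86 AU = 3.27026 × 10^12 m
e = 0.4407,  e² = 0.194216,  1 − e² = 0.805784
p = a(1 − e²) = 3.27026 × 10^12 m × 0.805784 = 2.63512 × 10^12 m ≈ 17.61 AU

Final answer: p = 17.61 AU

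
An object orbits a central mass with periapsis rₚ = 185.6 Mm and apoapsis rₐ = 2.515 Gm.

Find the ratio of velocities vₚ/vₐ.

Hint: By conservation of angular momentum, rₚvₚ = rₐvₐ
rₚ = 185.6 Mm = 1.856 × 10^8 m
rₐ = 2.515 Gm = 2.515 × 10^9 m
rₚvₚ = rₐvₐ  ⇒  vₚ/vₐ = rₐ/rₚ
vₚ/vₐ = (2.515 × 10^9) / (1.856 × 10^8) = 13.5506

Final answer: vₚ/vₐ = 13.55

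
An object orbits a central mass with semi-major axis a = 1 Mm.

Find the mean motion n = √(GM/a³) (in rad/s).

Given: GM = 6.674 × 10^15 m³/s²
a = 1 Mm = 1 × 10^6 m
GM = 6.674 × 10^15 m³/s²
a³ = 1 × 10^18 m³
GM/a³ = (6.674 × 10^15) / (1 × 10^18) = 0.006674 s⁻²
n = √(GM/a³) = 0.0816946 rad/s ≈ 0.08169 rad/s

Final answer: n = 0.08169 rad/s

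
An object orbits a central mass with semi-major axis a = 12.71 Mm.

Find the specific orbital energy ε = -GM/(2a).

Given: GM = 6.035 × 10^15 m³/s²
a = 12.71 Mm = 1.271 × 10^7 m
GM = 6.035 × 10^15 m³/s²
2a = 2.542 × 10^7 m
ε = −GM/(2a) = -2.37411 × 10^8 J/kg ≈ -237.4 MJ/kg

Final answer: -237.4 MJ/kg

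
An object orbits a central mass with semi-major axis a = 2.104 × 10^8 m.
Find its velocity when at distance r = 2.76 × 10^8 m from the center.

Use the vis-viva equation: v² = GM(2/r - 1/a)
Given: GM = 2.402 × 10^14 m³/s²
a = 2.104 × 10^8 m
r = 2.76 × 10^8 m
GM = 2.402 × 10^14 m³/s²
2/r − 1/a = 7.24638 × 10^-9 − 4.75285 × 10^-9 = 2.49353 × 10^-9 m⁻¹
v² = GM (2/r − 1/a) = 598945 m²/s²
v = 773.915 m/s ≈ 773.9 m/s

Final answer: 773.9 m/s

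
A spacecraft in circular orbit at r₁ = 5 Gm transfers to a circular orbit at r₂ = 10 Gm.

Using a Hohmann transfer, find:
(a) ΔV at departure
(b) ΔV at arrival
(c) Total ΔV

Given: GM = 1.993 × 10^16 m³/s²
r₁ = 5 Gm = 5 × 10^9 m
r₂ = 10 Gm = 1 × 10^10 m
GM = 1.993 × 10^16 m³/s²
Transfer ellipse: a_t = (r₁ + r₂)/2 = 7.5 × 10^9 m
Circular speed at r₁: v₁ = √(GM/r₁) = 1996.5 m/s
Transfer speed at r₁ (periapsis): v₁ₜ = √(GM(2/r₁ − 1/a_t)) = 2305.36 m/s
(a) ΔV₁ = v₁ₜ − v₁ = 308.859 m/s ≈ 308.9 m/s
Circular speed at r₂: v₂ = √(GM/r₂) = 1411.74 m/s
Transfer speed at r₂ (apoapsis): v₂ₜ = √(GM(2/r₂ − 1/a_t)) = 1152.68 m/s
(b) ΔV₂ = v₂ − v₂ₜ = 259.058 m/s ≈ 259.1 m/s
(c) ΔV_total = ΔV₁ + ΔV₂ = 567.918 m/s ≈ 567.9 m/s

Final answer:
(a) ΔV₁ = 308.9 m/s
(b) ΔV₂ = 259.1 m/s
(c) ΔV_total = 567.9 m/s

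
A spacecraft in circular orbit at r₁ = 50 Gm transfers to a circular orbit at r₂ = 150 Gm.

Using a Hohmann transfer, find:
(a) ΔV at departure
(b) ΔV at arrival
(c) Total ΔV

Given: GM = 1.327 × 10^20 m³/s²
r₁ = 50 Gm = 5 × 10^10 m
r₂ = 150 Gm = 1.5 × 10^11 m
GM = 1.327 × 10^20 m³/s²
Transfer ellipse: a_t = (r₁ + r₂)/2 = 1 × 10^11 m
Circular speed at r₁: v₁ = √(GM/r₁) = 51517 m/s
Transfer speed at r₁ (periapsis): v₁ₜ = √(GM(2/r₁ − 1/a_t)) = 63095.2 m/s
(a) ΔV₁ = v₁ₜ − v₁ = 11578.2 m/s ≈ 11.58 km/s
Circular speed at r₂: v₂ = √(GM/r₂) = 29743.3 m/s
Transfer speed at r₂ (apoapsis): v₂ₜ = √(GM(2/r₂ − 1/a_t)) = 21031.7 m/s
(b) ΔV₂ = v₂ − v₂ₜ = 8711.62 m/s ≈ 8.712 km/s
(c) ΔV_total = ΔV₁ + ΔV₂ = 20289.8 m/s ≈ 20.29 km/s

Final answer:
(a) ΔV₁ = 11.58 km/s
(b) ΔV₂ = 8.712 km/s
(c) ΔV_total = 20.29 km/s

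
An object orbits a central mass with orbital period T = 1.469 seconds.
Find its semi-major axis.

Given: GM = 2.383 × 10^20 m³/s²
T = 1.469 seconds
GM = 2.383 × 10^20 m³/s²
Kepler's third law: a³ = GM T² / (4π²)
T² = 2.15796 s²
a³ = (2.383 × 10^20) × 2.15796 / (4π²) = 1.30259 × 10^19 m³
a = (a³)^(1/3) = 2.3529 × 10^6 m ≈ 2.353 Mm

Final answer: 2.353 Mm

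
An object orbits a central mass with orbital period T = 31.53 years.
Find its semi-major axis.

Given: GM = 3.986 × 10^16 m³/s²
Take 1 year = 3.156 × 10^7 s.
T = 31.53 years = 9.95087 × 10^8 s
GM = 3.986 × 10^16 m³/s²
Kepler's third law: a³ = GM T² / (4π²)
T² = 9.90198 × 10^17 s²
a³ = (3.986 × 10^16) × (9.90198 × 10^17) / (4π²) = 9.99769 × 10^32 m³
a = (a³)^(1/3) = 9.99923 × 10^10 m ≈ 99.99 Gm

Final answer: 99.99 Gm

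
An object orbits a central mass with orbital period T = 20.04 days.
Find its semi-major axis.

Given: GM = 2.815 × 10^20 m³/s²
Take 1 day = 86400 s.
T = 20.04 days = 1.73146 × 10^6 s
GM = 2.815 × 10^20 m³/s²
Kepler's third law: a³ = GM T² / (4π²)
T² = 2.99794 × 10^12 s²
a³ = (2.815 × 10^20) × (2.99794 × 10^12) / (4π²) = 2.13767 × 10^31 m³
a = (a³)^(1/3) = 2.77533 × 10^10 m ≈ 27.75 Gm

Final answer: 27.75 Gm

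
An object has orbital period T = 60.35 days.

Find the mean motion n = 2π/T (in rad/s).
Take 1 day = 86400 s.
T = 60.35 days = 5.21424 × 10^6 s
n = 2π / (5.21424 × 10^6 s) = 1.20501 × 10^-6 rad/s ≈ 1.205 × 10^-6 rad/s

Final answer: n = 1.205 × 10^-6 rad/s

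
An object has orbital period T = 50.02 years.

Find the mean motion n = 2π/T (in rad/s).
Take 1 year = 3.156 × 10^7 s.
T = 50.02 years = 1.57863 × 10^9 s
n = 2π / (1.57863 × 10^9 s) = 3.98015 × 10^-9 rad/s ≈ 3.98 × 10^-9 rad/s

Final answer: n = 3.98 × 10^-9 rad/s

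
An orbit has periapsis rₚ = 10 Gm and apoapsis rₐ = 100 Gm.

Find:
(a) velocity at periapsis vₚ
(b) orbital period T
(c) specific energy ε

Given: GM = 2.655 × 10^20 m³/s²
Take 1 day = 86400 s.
rₚ = 10 Gm = 1 × 10^10 m
rₐ = 100 Gm = 1 × 10^11 m
GM = 2.655 × 10^20 m³/s²
a = (rₚ + rₐ)/2 = 5.5 × 10^10 m
e = (rₐ − rₚ)/(rₐ + rₚ) = (9 × 10^10) / (1.1 × 10^11) = 0.818182
(a) vₚ² = GM (2/rₚ − 1/a) = 2.655 × 10^20 × (2 × 10^-10 − 1.81818 × 10^-11) = 4.82727 × 10^10 m²/s²;  vₚ = 219711 m/s ≈ 219.7 km/s
(b) a³ = 1.66375 × 10^32 m³;  T = 2π √(a³/GM) = 2π × 791611 s = 4.97384 × 10^6 s ≈ 57.57 days
(c) 2a = 1.1 × 10^11 m;  ε = −GM/(2a) = -2.41364 × 10^9 J/kg ≈ -2.414 GJ/kg

Final answer:
(a) velocity at periapsis vₚ = 219.7 km/s
(b) orbital period T = 57.57 days
(c) specific energy ε = -2.414 GJ/kg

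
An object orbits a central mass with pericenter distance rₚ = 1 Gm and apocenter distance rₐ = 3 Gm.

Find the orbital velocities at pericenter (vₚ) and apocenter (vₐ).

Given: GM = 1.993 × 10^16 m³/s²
rₚ = 1 Gm = 1 × 10^9 m
rₐ = 3 Gm = 3 × 10^9 m
GM = 1.993 × 10^16 m³/s²
a = (rₚ + rₐ)/2 = 2 × 10^9 m
Vis-viva: v² = GM (2/r − 1/a)
vₚ² = 1.993 × 10^16 × (2 × 10^-9 − 5 × 10^-10) = 2.9895 × 10^7 m²/s²
vₚ = 5467.63 m/s ≈ 5.468 km/s
vₐ² = 1.993 × 10^16 × (6.66667 × 10^-10 − 5 × 10^-10) = 3.32167 × 10^6 m²/s²
vₐ = 1822.54 m/s ≈ 1.823 km/s

Final answer: vₚ = 5.468 km/s, vₐ = 1.823 km/s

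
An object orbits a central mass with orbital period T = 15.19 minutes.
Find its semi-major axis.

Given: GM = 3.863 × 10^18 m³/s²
T = 15.19 minutes = 911.4 s
GM = 3.863 × 10^18 m³/s²
Kepler's third law: a³ = GM T² / (4π²)
T² = 830650 s²
a³ = (3.863 × 10^18) × 830650 / (4π²) = 8.12799 × 10^22 m³
a = (a³)^(1/3) = 4.33173 × 10^7 m ≈ 4.332 × 10^7 m

Final answer: 4.332 × 10^7 m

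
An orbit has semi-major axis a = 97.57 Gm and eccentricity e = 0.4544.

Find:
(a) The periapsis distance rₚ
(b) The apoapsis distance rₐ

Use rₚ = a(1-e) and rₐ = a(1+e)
a = 97.57 Gm = 9.757 × 10^10 m
e = 0.4544:  1 − e = 0.5456,  1 + e = 1.4544
(a) rₚ = a(1 − e) = 9.757 × 10^10 m × 0.5456 = 5.32342 × 10^10 m ≈ 53.23 Gm
(b) rₐ = a(1 + e) = 9.757 × 10^10 m × 1.4544 = 1.41906 × 10^11 m ≈ 141.9 Gm

Final answer:
(a) rₚ = 53.23 Gm
(b) rₐ = 141.9 Gm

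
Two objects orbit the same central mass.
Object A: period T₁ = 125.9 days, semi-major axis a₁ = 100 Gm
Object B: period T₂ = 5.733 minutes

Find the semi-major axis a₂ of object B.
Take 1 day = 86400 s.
T₁ = 125.9 days = 1.08778 × 10^7 s
T₂ = 5.733 minutes = 343.98 s
a₁ = 100 Gm = 1 × 10^11 m
Kepler's third law: (T₂/T₁)² = (a₂/a₁)³  ⇒  a₂ = a₁ (T₂/T₁)^(2/3)
T₂/T₁ = 3.16223 × 10^-5
(T₂/T₁)^(2/3) = 0.00099999
a₂ = 1 × 10^11 m × 0.00099999 = 9.9999 × 10^7 m ≈ 100 Mm

Final answer: a₂ = 100 Mm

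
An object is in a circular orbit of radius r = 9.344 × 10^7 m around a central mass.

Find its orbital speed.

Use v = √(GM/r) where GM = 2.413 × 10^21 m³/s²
r = 9.344 × 10^7 m
GM = 2.413 × 10^21 m³/s²
GM/r = (2.413 × 10^21) / (9.344 × 10^7) = 2.58241 × 10^13 m²/s²
v = √(GM/r) = 5.08174 × 10^6 m/s ≈ 5082 km/s

Final answer: 5082 km/s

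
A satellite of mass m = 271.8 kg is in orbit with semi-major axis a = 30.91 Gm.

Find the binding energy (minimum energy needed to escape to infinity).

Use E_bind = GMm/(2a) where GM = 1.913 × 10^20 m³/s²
a = 30.91 Gm = 3.091 × 10^10 m
GM = 1.913 × 10^20 m³/s²
m = 271.8 kg
GMm = 1.913 × 10^20 × 271.8 = 5.19953 × 10^22 m³·kg/s²
2a = 6.182 × 10^10 m
E_bind = GMm/(2a) = 8.41076 × 10^11 J ≈ 841.1 GJ

Final answer: 841.1 GJ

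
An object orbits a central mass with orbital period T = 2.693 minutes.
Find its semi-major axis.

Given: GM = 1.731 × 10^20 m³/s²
T = 2.693 minutes = 161.58 s
GM = 1.731 × 10^20 m³/s²
Kepler's third law: a³ = GM T² / (4π²)
T² = 26108.1 s²
a³ = (1.731 × 10^20) × 26108.1 / (4π²) = 1.14475 × 10^23 m³
a = (a³)^(1/3) = 4.85554 × 10^7 m ≈ 48.56 Mm

Final answer: 48.56 Mm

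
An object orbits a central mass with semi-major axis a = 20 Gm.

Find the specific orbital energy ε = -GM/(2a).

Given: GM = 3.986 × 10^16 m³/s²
a = 20 Gm = 2 × 10^10 m
GM = 3.986 × 10^16 m³/s²
2a = 4 × 10^10 m
ε = −GM/(2a) = -996500 J/kg ≈ -996.5 kJ/kg

Final answer: -996.5 kJ/kg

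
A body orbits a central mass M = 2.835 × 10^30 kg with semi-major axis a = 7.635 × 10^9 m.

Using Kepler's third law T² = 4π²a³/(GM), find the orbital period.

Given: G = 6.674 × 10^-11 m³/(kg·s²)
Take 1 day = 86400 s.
M = 2.835 × 10^30 kg
GM = G × M = 6.674 × 10^-11 × 2.835 × 10^30 = 1.89208 × 10^20 m³/s²
a = 7.635 × 10^9 m
a³ = 4.45069 × 10^29 m³
T = 2π √(a³/GM) = 2π √((4.45069 × 10^29) / (1.89208 × 10^20)) = 2π × 48500.2 s
T = 304736 s ≈ 3.527 days

Final answer: 3.527 days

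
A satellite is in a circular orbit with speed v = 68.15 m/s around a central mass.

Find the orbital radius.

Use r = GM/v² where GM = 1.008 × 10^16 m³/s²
v = 68.15 m/s
GM = 1.008 × 10^16 m³/s²
v² = 4644.42 m²/s²
r = GM/v² = (1.008 × 10^16) / 4644.42 = 2.17035 × 10^12 m ≈ 2.17 Tm

Final answer: 2.17 Tm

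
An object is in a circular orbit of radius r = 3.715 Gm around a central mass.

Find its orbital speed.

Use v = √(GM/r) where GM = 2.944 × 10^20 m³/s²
r = 3.715 Gm = 3.715 × 10^9 m
GM = 2.944 × 10^20 m³/s²
GM/r = (2.944 × 10^20) / (3.715 × 10^9) = 7.92463 × 10^10 m²/s²
v = √(GM/r) = 281507 m/s ≈ 281.5 km/s

Final answer: 281.5 km/s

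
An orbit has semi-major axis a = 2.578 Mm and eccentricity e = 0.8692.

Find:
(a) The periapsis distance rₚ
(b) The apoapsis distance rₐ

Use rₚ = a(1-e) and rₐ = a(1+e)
a = 2.578 Mm = 2.578 × 10^6 m
e = 0.8692:  1 − e = 0.1308,  1 + e = 1.8692
(a) rₚ = a(1 − e) = 2.578 × 10^6 m × 0.1308 = 337202 m ≈ 337.2 km
(b) rₐ = a(1 + e) = 2.578 × 10^6 m × 1.8692 = 4.8188 × 10^6 m ≈ 4.819 Mm

Final answer:
(a) rₚ = 337.2 km
(b) rₐ = 4.819 Mm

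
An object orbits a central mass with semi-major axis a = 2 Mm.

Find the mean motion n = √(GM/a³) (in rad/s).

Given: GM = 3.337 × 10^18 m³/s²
a = 2 Mm = 2 × 10^6 m
GM = 3.337 × 10^18 m³/s²
a³ = 8 × 10^18 m³
GM/a³ = (3.337 × 10^18) / (8 × 10^18) = 0.417125 s⁻²
n = √(GM/a³) = 0.645852 rad/s ≈ 0.6459 rad/s

Final answer: n = 0.6459 rad/s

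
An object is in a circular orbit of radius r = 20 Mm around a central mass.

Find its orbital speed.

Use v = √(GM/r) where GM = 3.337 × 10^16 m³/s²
r = 20 Mm = 2 × 10^7 m
GM = 3.337 × 10^16 m³/s²
GM/r = (3.337 × 10^16) / (2 × 10^7) = 1.6685 × 10^9 m²/s²
v = √(GM/r) = 40847.3 m/s ≈ 40.85 km/s

Final answer: 40.85 km/s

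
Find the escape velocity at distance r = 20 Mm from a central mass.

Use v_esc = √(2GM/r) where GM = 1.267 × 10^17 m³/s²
r = 20 Mm = 2 × 10^7 m
GM = 1.267 × 10^17 m³/s²
2GM/r = 2 × (1.267 × 10^17) / (2 × 10^7) = 1.267 × 10^10 m²/s²
v_esc = √(2GM/r) = 112561 m/s ≈ 112.6 km/s

Final answer: 112.6 km/s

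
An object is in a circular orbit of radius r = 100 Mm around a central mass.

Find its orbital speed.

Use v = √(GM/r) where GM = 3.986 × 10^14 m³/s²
r = 100 Mm = 1 × 10^8 m
GM = 3.986 × 10^14 m³/s²
GM/r = (3.986 × 10^14) / (1 × 10^8) = 3.986 × 10^6 m²/s²
v = √(GM/r) = 1996.5 m/s ≈ 1.996 km/s

Final answer: 1.996 km/s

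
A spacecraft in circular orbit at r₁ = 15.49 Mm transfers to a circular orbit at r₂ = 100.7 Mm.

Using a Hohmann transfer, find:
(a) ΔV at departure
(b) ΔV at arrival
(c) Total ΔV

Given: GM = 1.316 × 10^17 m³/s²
r₁ = 15.49 Mm = 1.549 × 10^7 m
r₂ = 100.7 Mm = 1.007 × 10^8 m
GM = 1.316 × 10^17 m³/s²
Transfer ellipse: a_t = (r₁ + r₂)/2 = 5.8095 × 10^7 m
Circular speed at r₁: v₁ = √(GM/r₁) = 92172.7 m/s
Transfer speed at r₁ (periapsis): v₁ₜ = √(GM(2/r₁ − 1/a_t)) = 121352 m/s
(a) ΔV₁ = v₁ₜ − v₁ = 29179.5 m/s ≈ 29.18 km/s
Circular speed at r₂: v₂ = √(GM/r₂) = 36150.4 m/s
Transfer speed at r₂ (apoapsis): v₂ₜ = √(GM(2/r₂ − 1/a_t)) = 18666.8 m/s
(b) ΔV₂ = v₂ − v₂ₜ = 17483.6 m/s ≈ 17.48 km/s
(c) ΔV_total = ΔV₁ + ΔV₂ = 46663.1 m/s ≈ 46.66 km/s

Final answer:
(a) ΔV₁ = 29.18 km/s
(b) ΔV₂ = 17.48 km/s
(c) ΔV_total = 46.66 km/s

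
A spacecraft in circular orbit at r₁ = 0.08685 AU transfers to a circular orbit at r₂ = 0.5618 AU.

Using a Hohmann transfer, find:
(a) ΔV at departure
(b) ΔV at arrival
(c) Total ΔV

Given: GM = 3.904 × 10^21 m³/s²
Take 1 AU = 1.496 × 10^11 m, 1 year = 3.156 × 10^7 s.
r₁ = 0.08685 AU = 1.29928 × 10^10 m
r₂ = 0.5618 AU = 8.40453 × 10^10 m
GM = 3.904 × 10^21 m³/s²
Transfer ellipse: a_t = (r₁ + r₂)/2 = 4.8519 × 10^10 m
Circular speed at r₁: v₁ = √(GM/r₁) = 548156 m/s
Transfer speed at r₁ (periapsis): v₁ₜ = √(GM(2/r₁ − 1/a_t)) = 721448 m/s
(a) ΔV₁ = v₁ₜ − v₁ = 173292 m/s ≈ 36.56 AU/year
Circular speed at r₂: v₂ = √(GM/r₂) = 215525 m/s
Transfer speed at r₂ (apoapsis): v₂ₜ = √(GM(2/r₂ − 1/a_t)) = 111530 m/s
(b) ΔV₂ = v₂ − v₂ₜ = 103995 m/s ≈ 21.94 AU/year
(c) ΔV_total = ΔV₁ + ΔV₂ = 277287 m/s ≈ 58.5 AU/year

Final answer:
(a) ΔV₁ = 36.56 AU/year
(b) ΔV₂ = 21.94 AU/year
(c) ΔV_total = 58.5 AU/year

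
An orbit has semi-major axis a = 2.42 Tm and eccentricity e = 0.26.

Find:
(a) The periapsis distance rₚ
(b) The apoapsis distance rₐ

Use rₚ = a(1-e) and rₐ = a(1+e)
a = 2.42 Tm = 2.42 × 10^12 m
e = 0.26:  1 − e = 0.74,  1 + e = 1.26
(a) rₚ = a(1 − e) = 2.42 × 10^12 m × 0.74 = 1.7908 × 10^12 m ≈ 1.791 Tm
(b) rₐ = a(1 + e) = 2.42 × 10^12 m × 1.26 = 3.0492 × 10^12 m ≈ 3.049 Tm

Final answer:
(a) rₚ = 1.791 Tm
(b) rₐ = 3.049 Tm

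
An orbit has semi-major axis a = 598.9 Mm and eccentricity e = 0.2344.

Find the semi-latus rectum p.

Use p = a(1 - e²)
a = 598.9 Mm = 5.989 × 10^8 m
e = 0.2344,  e² = 0.0549434,  1 − e² = 0.945057
p = a(1 − e²) = 5.989 × 10^8 m × 0.945057 = 5.65994 × 10^8 m ≈ 566 Mm

Final answer: p = 566 Mm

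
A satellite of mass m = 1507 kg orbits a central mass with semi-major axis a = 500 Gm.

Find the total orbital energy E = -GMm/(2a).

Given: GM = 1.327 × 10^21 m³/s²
a = 500 Gm = 5 × 10^11 m
GM = 1.327 × 10^21 m³/s²
2a = 1 × 10^12 m
GMm = 1.327 × 10^21 × 1507 = 1.99979 × 10^24 m³·kg/s²
E = −GMm/(2a) = -1.99979 × 10^12 J ≈ -2 TJ

Final answer: -2 TJ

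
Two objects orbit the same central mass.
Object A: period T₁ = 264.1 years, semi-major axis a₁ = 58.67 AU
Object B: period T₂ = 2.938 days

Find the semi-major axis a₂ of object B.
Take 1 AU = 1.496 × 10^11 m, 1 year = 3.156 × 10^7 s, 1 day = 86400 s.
T₁ = 264.1 years = 8.335 × 10^9 s
T₂ = 2.938 days = 253843 s
a₁ = 58.67 AU = 8.77703 × 10^12 m
Kepler's third law: (T₂/T₁)² = (a₂/a₁)³  ⇒  a₂ = a₁ (T₂/T₁)^(2/3)
T₂/T₁ = 3.04551 × 10^-5
(T₂/T₁)^(2/3) = 0.000975229
a₂ = 8.77703 × 10^12 m × 0.000975229 = 8.55962 × 10^9 m ≈ 0.05722 AU

Final answer: a₂ = 0.05722 AU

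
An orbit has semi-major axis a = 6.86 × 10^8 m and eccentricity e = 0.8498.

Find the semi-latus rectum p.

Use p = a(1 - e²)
a = 6.86 × 10^8 m
e = 0.8498,  e² = 0.72216,  1 − e² = 0.27784
p = a(1 − e²) = 6.86 × 10^8 m × 0.27784 = 1.90598 × 10^8 m ≈ 1.906 × 10^8 m

Final answer: p = 1.906 × 10^8 m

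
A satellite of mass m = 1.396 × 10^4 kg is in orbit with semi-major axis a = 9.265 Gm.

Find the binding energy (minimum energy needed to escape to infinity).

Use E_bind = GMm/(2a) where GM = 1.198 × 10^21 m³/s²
a = 9.265 Gm = 9.265 × 10^9 m
GM = 1.198 × 10^21 m³/s²
m = 1.396 × 10^4 kg
GMm = 1.198 × 10^21 × 13960 = 1.67241 × 10^25 m³·kg/s²
2a = 1.853 × 10^10 m
E_bind = GMm/(2a) = 9.02541 × 10^14 J ≈ 902.5 TJ

Final answer: 902.5 TJ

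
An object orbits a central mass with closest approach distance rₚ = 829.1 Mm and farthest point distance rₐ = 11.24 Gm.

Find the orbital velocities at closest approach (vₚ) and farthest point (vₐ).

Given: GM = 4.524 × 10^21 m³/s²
rₚ = 829.1 Mm = 8.291 × 10^8 m
rₐ = 11.24 Gm = 1.124 × 10^10 m
GM = 4.524 × 10^21 m³/s²
a = (rₚ + rₐ)/2 = 6.03455 × 10^9 m
Vis-viva: v² = GM (2/r − 1/a)
vₚ² = 4.524 × 10^21 × (2.41225 × 10^-9 − 1.65712 × 10^-10) = 1.01634 × 10^13 m²/s²
vₚ = 3.188 × 10^6 m/s ≈ 3188 km/s
vₐ² = 4.524 × 10^21 × (1.77936 × 10^-10 − 1.65712 × 10^-10) = 5.52991 × 10^10 m²/s²
vₐ = 235158 m/s ≈ 235.2 km/s

Final answer: vₚ = 3188 km/s, vₐ = 235.2 km/s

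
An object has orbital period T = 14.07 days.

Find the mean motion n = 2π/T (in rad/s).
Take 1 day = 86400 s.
T = 14.07 days = 1.21565 × 10^6 s
n = 2π / (1.21565 × 10^6 s) = 5.16859 × 10^-6 rad/s ≈ 5.169 × 10^-6 rad/s

Final answer: n = 5.169 × 10^-6 rad/s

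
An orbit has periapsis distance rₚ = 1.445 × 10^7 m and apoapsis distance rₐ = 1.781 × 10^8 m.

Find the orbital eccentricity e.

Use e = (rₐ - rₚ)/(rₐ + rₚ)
rₚ = 1.445 × 10^7 m
rₐ = 1.781 × 10^8 m
rₐ − rₚ = 1.6365 × 10^8 m
rₐ + rₚ = 1.9255 × 10^8 m
e = (rₐ − rₚ)/(rₐ + rₚ) = 0.849909

Final answer: e = 0.8499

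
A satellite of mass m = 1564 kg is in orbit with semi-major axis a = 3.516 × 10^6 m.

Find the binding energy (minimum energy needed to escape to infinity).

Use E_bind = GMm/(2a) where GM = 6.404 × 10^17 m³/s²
a = 3.516 × 10^6 m
GM = 6.404 × 10^17 m³/s²
m = 1564 kg
GMm = 6.404 × 10^17 × 1564 = 1.00159 × 10^21 m³·kg/s²
2a = 7.032 × 10^6 m
E_bind = GMm/(2a) = 1.42433 × 10^14 J ≈ 142.4 TJ

Final answer: 142.4 TJ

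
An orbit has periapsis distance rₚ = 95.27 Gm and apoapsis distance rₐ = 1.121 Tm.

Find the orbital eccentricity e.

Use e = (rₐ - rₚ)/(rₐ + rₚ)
rₚ = 95.27 Gm = 9.527 × 10^10 m
rₐ = 1.121 Tm = 1.121 × 10^12 m
rₐ − rₚ = 1.02573 × 10^12 m
rₐ + rₚ = 1.21627 × 10^12 m
e = (rₐ − rₚ)/(rₐ + rₚ) = 0.843341

Final answer: e = 0.8433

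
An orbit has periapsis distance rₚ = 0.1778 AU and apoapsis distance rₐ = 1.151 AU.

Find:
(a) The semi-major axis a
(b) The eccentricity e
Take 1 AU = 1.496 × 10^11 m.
rₚ = 0.1778 AU = 2.65989 × 10^10 m
rₐ = 1.151 AU = 1.7219 × 10^11 m
(a) a = (rₚ + rₐ)/2 = 9.93942 × 10^10 m ≈ 0.6644 AU
(b) e = (rₐ − rₚ)/(rₐ + rₚ) = (1.45591 × 10^11) / (1.98788 × 10^11) = 0.73239

Final answer:
(a) a = 0.6644 AU
(b) e = 0.7324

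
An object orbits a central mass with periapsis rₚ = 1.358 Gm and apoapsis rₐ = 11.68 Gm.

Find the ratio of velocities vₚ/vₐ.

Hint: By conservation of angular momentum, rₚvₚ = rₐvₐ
rₚ = 1.358 Gm = 1.358 × 10^9 m
rₐ = 11.68 Gm = 1.168 × 10^10 m
rₚvₚ = rₐvₐ  ⇒  vₚ/vₐ = rₐ/rₚ
vₚ/vₐ = (1.168 × 10^10) / (1.358 × 10^9) = 8.60088

Final answer: vₚ/vₐ = 8.601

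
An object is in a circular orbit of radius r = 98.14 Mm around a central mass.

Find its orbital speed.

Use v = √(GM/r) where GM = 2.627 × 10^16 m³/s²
r = 98.14 Mm = 9.814 × 10^7 m
GM = 2.627 × 10^16 m³/s²
GM/r = (2.627 × 10^16) / (9.814 × 10^7) = 2.67679 × 10^8 m²/s²
v = √(GM/r) = 16360.9 m/s ≈ 16.36 km/s

Final answer: 16.36 km/s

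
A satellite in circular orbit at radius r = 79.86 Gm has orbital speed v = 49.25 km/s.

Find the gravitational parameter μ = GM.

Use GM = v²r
r = 79.86 Gm = 7.986 × 10^10 m
v = 49.25 km/s = 49250 m/s
v² = 2.42556 × 10^9 m²/s²
GM = v²r = 2.42556 × 10^9 × 7.986 × 10^10 = 1.93705 × 10^20 m³/s²
GM ≈ 1.937 × 10^20 m³/s²

Final answer: GM = 1.937 × 10^20 m³/s²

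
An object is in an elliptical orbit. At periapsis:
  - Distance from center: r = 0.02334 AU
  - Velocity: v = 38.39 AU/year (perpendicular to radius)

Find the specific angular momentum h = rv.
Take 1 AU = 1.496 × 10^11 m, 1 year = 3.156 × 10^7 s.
r = 0.02334 AU = 3.49166 × 10^9 m
v = 38.39 AU/year = 181975 m/s
h = rv = 3.49166 × 10^9 × 181975 = 6.35397 × 10^14 m²/s ≈ 6.354 × 10^14 m²/s

Final answer: h = 6.354 × 10^14 m²/s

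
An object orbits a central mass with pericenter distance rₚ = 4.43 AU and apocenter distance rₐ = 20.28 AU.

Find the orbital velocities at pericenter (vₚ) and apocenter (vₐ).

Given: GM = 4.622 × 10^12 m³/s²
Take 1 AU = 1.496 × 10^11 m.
rₚ = 4.43 AU = 6.62728 × 10^11 m
rₐ = 20.28 AU = 3.03389 × 10^12 m
GM = 4.622 × 10^12 m³/s²
a = (rₚ + rₐ)/2 = 1.84831 × 10^12 m
Vis-viva: v² = GM (2/r − 1/a)
vₚ² = 4.622 × 10^12 × (3.01783 × 10^-12 − 5.41035 × 10^-13) = 11.4477 m²/s²
vₚ = 3.38345 m/s ≈ 3.383 m/s
vₐ² = 4.622 × 10^12 × (6.5922 × 10^-13 − 5.41035 × 10^-13) = 0.54625 m²/s²
vₐ = 0.739087 m/s ≈ 0.7391 m/s

Final answer: vₚ = 3.383 m/s, vₐ = 0.7391 m/s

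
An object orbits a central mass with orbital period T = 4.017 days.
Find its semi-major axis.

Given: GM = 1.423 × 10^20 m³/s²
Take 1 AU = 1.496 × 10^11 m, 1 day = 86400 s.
T = 4.017 days = 347069 s
GM = 1.423 × 10^20 m³/s²
Kepler's third law: a³ = GM T² / (4π²)
T² = 1.20457 × 10^11 s²
a³ = (1.423 × 10^20) × (1.20457 × 10^11) / (4π²) = 4.34186 × 10^29 m³
a = (a³)^(1/3) = 7.57226 × 10^9 m ≈ 0.05062 AU

Final answer: 0.05062 AU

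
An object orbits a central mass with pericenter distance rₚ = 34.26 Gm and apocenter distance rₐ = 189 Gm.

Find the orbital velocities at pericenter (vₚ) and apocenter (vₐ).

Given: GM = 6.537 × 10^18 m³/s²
rₚ = 34.26 Gm = 3.426 × 10^10 m
rₐ = 189 Gm = 1.89 × 10^11 m
GM = 6.537 × 10^18 m³/s²
a = (rₚ + rₐ)/2 = 1.1163 × 10^11 m
Vis-viva: v² = GM (2/r − 1/a)
vₚ² = 6.537 × 10^18 × (5.83771 × 10^-11 − 8.95817 × 10^-12) = 3.23052 × 10^8 m²/s²
vₚ = 17973.6 m/s ≈ 17.97 km/s
vₐ² = 6.537 × 10^18 × (1.0582 × 10^-11 − 8.95817 × 10^-12) = 1.06151 × 10^7 m²/s²
vₐ = 3258.08 m/s ≈ 3.258 km/s

Final answer: vₚ = 17.97 km/s, vₐ = 3.258 km/s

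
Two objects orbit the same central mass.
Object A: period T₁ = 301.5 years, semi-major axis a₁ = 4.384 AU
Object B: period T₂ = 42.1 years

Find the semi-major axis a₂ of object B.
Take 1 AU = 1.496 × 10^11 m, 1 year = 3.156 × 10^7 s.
T₁ = 301.5 years = 9.51534 × 10^9 s
T₂ = 42.1 years = 1.32868 × 10^9 s
a₁ = 4.384 AU = 6.55846 × 10^11 m
Kepler's third law: (T₂/T₁)² = (a₂/a₁)³  ⇒  a₂ = a₁ (T₂/T₁)^(2/3)
T₂/T₁ = 0.139635
(T₂/T₁)^(2/3) = 0.269151
a₂ = 6.55846 × 10^11 m × 0.269151 = 1.76522 × 10^11 m ≈ 1.18 AU

Final answer: a₂ = 1.18 AU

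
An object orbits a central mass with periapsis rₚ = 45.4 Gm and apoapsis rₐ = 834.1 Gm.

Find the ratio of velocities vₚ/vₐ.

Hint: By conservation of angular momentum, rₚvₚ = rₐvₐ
rₚ = 45.4 Gm = 4.54 × 10^10 m
rₐ = 834.1 Gm = 8.341 × 10^11 m
rₚvₚ = rₐvₐ  ⇒  vₚ/vₐ = rₐ/rₚ
vₚ/vₐ = (8.341 × 10^11) / (4.54 × 10^10) = 18.3722

Final answer: vₚ/vₐ = 18.37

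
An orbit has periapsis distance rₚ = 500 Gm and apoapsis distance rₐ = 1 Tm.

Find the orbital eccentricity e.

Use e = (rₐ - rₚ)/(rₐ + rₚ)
rₚ = 500 Gm = 5 × 10^11 m
rₐ = 1 Tm = 1 × 10^12 m
rₐ − rₚ = 5 × 10^11 m
rₐ + rₚ = 1.5 × 10^12 m
e = (rₐ − rₚ)/(rₐ + rₚ) = 0.333333

Final answer: e = 0.3333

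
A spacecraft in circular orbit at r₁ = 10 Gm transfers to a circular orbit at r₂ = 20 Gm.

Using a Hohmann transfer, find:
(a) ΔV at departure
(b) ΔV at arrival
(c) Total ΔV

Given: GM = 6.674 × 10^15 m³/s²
r₁ = 10 Gm = 1 × 10^10 m
r₂ = 20 Gm = 2 × 10^10 m
GM = 6.674 × 10^15 m³/s²
Transfer ellipse: a_t = (r₁ + r₂)/2 = 1.5 × 10^10 m
Circular speed at r₁: v₁ = √(GM/r₁) = 816.946 m/s
Transfer speed at r₁ (periapsis): v₁ₜ = √(GM(2/r₁ − 1/a_t)) = 943.327 m/s
(a) ΔV₁ = v₁ₜ − v₁ = 126.382 m/s ≈ 126.4 m/s
Circular speed at r₂: v₂ = √(GM/r₂) = 577.668 m/s
Transfer speed at r₂ (apoapsis): v₂ₜ = √(GM(2/r₂ − 1/a_t)) = 471.664 m/s
(b) ΔV₂ = v₂ − v₂ₜ = 106.004 m/s ≈ 106 m/s
(c) ΔV_total = ΔV₁ + ΔV₂ = 232.386 m/s ≈ 232.4 m/s

Final answer:
(a) ΔV₁ = 126.4 m/s
(b) ΔV₂ = 106 m/s
(c) ΔV_total = 232.4 m/s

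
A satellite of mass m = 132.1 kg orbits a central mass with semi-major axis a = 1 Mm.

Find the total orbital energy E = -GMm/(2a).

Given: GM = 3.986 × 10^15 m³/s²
a = 1 Mm = 1 × 10^6 m
GM = 3.986 × 10^15 m³/s²
2a = 2 × 10^6 m
GMm = 3.986 × 10^15 × 132.1 = 5.26551 × 10^17 m³·kg/s²
E = −GMm/(2a) = -2.63275 × 10^11 J ≈ -263.3 GJ

Final answer: -263.3 GJ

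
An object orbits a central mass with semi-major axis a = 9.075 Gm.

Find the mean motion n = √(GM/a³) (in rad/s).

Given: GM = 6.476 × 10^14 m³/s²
a = 9.075 Gm = 9.075 × 10^9 m
GM = 6.476 × 10^14 m³/s²
a³ = 7.47377 × 10^29 m³
GM/a³ = (6.476 × 10^14) / (7.47377 × 10^29) = 8.66497 × 10^-16 s⁻²
n = √(GM/a³) = 2.94363 × 10^-8 rad/s ≈ 2.944 × 10^-8 rad/s

Final answer: n = 2.944 × 10^-8 rad/s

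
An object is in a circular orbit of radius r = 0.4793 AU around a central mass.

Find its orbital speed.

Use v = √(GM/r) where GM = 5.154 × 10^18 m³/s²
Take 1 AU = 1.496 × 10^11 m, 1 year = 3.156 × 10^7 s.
r = 0.4793 AU = 7.17033 × 10^10 m
GM = 5.154 × 10^18 m³/s²
GM/r = (5.154 × 10^18) / (7.17033 × 10^10) = 7.18796 × 10^7 m²/s²
v = √(GM/r) = 8478.18 m/s ≈ 1.789 AU/year

Final answer: 1.789 AU/year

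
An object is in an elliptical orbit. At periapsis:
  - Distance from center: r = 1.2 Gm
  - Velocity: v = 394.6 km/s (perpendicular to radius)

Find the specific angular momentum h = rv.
r = 1.2 Gm = 1.2 × 10^9 m
v = 394.6 km/s = 394600 m/s
h = rv = 1.2 × 10^9 × 394600 = 4.7352 × 10^14 m²/s ≈ 4.735 × 10^14 m²/s

Final answer: h = 4.735 × 10^14 m²/s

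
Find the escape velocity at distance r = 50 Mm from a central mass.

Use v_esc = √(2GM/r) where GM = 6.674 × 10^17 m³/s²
r = 50 Mm = 5 × 10^7 m
GM = 6.674 × 10^17 m³/s²
2GM/r = 2 × (6.674 × 10^17) / (5 × 10^7) = 2.6696 × 10^10 m²/s²
v_esc = √(2GM/r) = 163389 m/s ≈ 163.4 km/s

Final answer: 163.4 km/s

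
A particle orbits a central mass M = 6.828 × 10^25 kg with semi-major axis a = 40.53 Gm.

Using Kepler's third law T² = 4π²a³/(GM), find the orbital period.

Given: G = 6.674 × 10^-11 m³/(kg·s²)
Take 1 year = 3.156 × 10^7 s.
M = 6.828 × 10^25 kg
GM = G × M = 6.674 × 10^-11 × 6.828 × 10^25 = 4.55701 × 10^15 m³/s²
a = 40.53 Gm = 4.053 × 10^10 m
a³ = 6.65779 × 10^31 m³
T = 2π √(a³/GM) = 2π √((6.65779 × 10^31) / (4.55701 × 10^15)) = 2π × 1.20872 × 10^8 s
T = 7.5946 × 10^8 s ≈ 24.06 years

Final answer: 24.06 years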